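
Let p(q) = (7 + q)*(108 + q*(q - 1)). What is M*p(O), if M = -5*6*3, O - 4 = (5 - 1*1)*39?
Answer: -383986440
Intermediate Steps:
O = 160 (O = 4 + (5 - 1*1)*39 = 4 + (5 - 1)*39 = 4 + 4*39 = 4 + 156 = 160)
M = -90 (M = -30*3 = -90)
p(q) = (7 + q)*(108 + q*(-1 + q))
M*p(O) = -90*(756 + 160³ + 6*160² + 101*160) = -90*(756 + 4096000 + 6*25600 + 16160) = -90*(756 + 4096000 + 153600 + 16160) = -90*4266516 = -383986440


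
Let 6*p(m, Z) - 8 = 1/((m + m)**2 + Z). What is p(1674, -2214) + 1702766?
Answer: 114496357201561/67241340 ≈ 1.7028e+6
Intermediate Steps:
p(m, Z) = 4/3 + 1/(6*(Z + 4*m**2)) (p(m, Z) = 4/3 + 1/(6*((m + m)**2 + Z)) = 4/3 + 1/(6*((2*m)**2 + Z)) = 4/3 + 1/(6*(4*m**2 + Z)) = 4/3 + 1/(6*(Z + 4*m**2)))
p(1674, -2214) + 1702766 = (1 + 8*(-2214) + 32*1674**2)/(6*(-2214 + 4*1674**2)) + 1702766 = (1 - 17712 + 32*2802276)/(6*(-2214 + 4*2802276)) + 1702766 = (1 - 17712 + 89672832)/(6*(-2214 + 11209104)) + 1702766 = (1/6)*89655121/11206890 + 1702766 = (1/6)*(1/11206890)*89655121 + 1702766 = 89655121/67241340 + 1702766 = 114496357201561/67241340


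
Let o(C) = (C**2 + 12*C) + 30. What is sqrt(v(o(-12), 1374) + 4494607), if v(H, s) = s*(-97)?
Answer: sqrt(4361329) ≈ 2088.4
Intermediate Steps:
o(C) = 30 + C**2 + 12*C
v(H, s) = -97*s
sqrt(v(o(-12), 1374) + 4494607) = sqrt(-97*1374 + 4494607) = sqrt(-133278 + 4494607) = sqrt(4361329)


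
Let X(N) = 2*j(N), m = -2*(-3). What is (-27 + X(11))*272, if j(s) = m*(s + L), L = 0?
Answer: 28560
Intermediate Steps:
m = 6
j(s) = 6*s (j(s) = 6*(s + 0) = 6*s)
X(N) = 12*N (X(N) = 2*(6*N) = 12*N)
(-27 + X(11))*272 = (-27 + 12*11)*272 = (-27 + 132)*272 = 105*272 = 28560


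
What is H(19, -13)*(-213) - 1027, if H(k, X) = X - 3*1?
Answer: 2381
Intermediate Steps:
H(k, X) = -3 + X (H(k, X) = X - 3 = -3 + X)
H(19, -13)*(-213) - 1027 = (-3 - 13)*(-213) - 1027 = -16*(-213) - 1027 = 3408 - 1027 = 2381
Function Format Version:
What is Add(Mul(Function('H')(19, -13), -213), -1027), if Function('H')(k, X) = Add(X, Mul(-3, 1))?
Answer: 2381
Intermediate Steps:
Function('H')(k, X) = Add(-3, X) (Function('H')(k, X) = Add(X, -3) = Add(-3, X))
Add(Mul(Function('H')(19, -13), -213), -1027) = Add(Mul(Add(-3, -13), -213), -1027) = Add(Mul(-16, -213), -1027) = Add(3408, -1027) = 2381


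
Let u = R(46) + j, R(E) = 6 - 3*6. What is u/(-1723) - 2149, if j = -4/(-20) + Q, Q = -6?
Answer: -18513546/8615 ≈ -2149.0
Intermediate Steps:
j = -29/5 (j = -4/(-20) - 6 = -1/20*(-4) - 6 = 1/5 - 6 = -29/5 ≈ -5.8000)
R(E) = -12 (R(E) = 6 - 18 = -12)
u = -89/5 (u = -12 - 29/5 = -89/5 ≈ -17.800)
u/(-1723) - 2149 = -89/5/(-1723) - 2149 = -89/5*(-1/1723) - 2149 = 89/8615 - 2149 = -18513546/8615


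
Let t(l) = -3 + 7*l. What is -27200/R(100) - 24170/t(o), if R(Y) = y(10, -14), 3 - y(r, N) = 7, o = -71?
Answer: 342417/50 ≈ 6848.3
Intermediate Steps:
y(r, N) = -4 (y(r, N) = 3 - 1*7 = 3 - 7 = -4)
R(Y) = -4
-27200/R(100) - 24170/t(o) = -27200/(-4) - 24170/(-3 + 7*(-71)) = -27200*(-¼) - 24170/(-3 - 497) = 6800 - 24170/(-500) = 6800 - 24170*(-1/500) = 6800 + 2417/50 = 342417/50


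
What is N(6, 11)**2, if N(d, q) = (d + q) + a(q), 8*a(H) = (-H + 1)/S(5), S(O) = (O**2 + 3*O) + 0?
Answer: 294849/1024 ≈ 287.94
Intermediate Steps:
S(O) = O**2 + 3*O
a(H) = 1/320 - H/320 (a(H) = ((-H + 1)/((5*(3 + 5))))/8 = ((1 - H)/((5*8)))/8 = ((1 - H)/40)/8 = ((1 - H)*(1/40))/8 = (1/40 - H/40)/8 = 1/320 - H/320)
N(d, q) = 1/320 + d + 319*q/320 (N(d, q) = (d + q) + (1/320 - q/320) = 1/320 + d + 319*q/320)
N(6, 11)**2 = (1/320 + 6 + (319/320)*11)**2 = (1/320 + 6 + 3509/320)**2 = (543/32)**2 = 294849/1024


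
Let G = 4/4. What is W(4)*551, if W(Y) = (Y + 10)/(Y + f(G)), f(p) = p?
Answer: 7714/5 ≈ 1542.8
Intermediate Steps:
G = 1 (G = 4*(¼) = 1)
W(Y) = (10 + Y)/(1 + Y) (W(Y) = (Y + 10)/(Y + 1) = (10 + Y)/(1 + Y))
W(4)*551 = ((10 + 4)/(1 + 4))*551 = (14/5)*551 = 7714/5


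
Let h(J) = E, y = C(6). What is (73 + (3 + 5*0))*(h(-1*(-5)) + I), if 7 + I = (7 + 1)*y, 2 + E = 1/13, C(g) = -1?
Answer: -16720/13 ≈ -1286.2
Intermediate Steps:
y = -1
E = -25/13 (E = -2 + 1/13 = -25/13 ≈ -1.9231)
I = -15 (I = -7 + (7 + 1)*(-1) = -7 + 8*(-1) = -7 - 8 = -15)
h(J) = -25/13
(73 + (3 + 5*0))*(h(-1*(-5)) + I) = (73 + (3 + 5*0))*(-25/13 - 15) = (73 + (3 + 0))*(-220/13) = (73 + 3)*(-220/13) = 76*(-220/13) = -16720/13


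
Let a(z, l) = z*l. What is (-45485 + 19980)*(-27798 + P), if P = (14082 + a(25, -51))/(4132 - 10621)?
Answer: 511216634405/721 ≈ 7.0904e+8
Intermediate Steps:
a(z, l) = l*z
P = -1423/721 (P = (14082 - 51*25)/(4132 - 10621) = (14082 - 1275)/(-6489) = 12807*(-1/6489) = -1423/721 ≈ -1.9736)
(-45485 + 19980)*(-27798 + P) = (-45485 + 19980)*(-27798 - 1423/721) = -25505*(-20043781/721) = 511216634405/721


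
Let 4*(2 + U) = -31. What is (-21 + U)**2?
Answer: 15129/16 ≈ 945.56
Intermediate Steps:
U = -39/4 (U = -2 + (1/4)*(-31) = -2 - 31/4 = -39/4 ≈ -9.7500)
(-21 + U)**2 = (-21 - 39/4)**2 = (-123/4)**2 = 15129/16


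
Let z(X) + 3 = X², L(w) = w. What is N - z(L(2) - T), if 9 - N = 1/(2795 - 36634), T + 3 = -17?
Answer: -15972007/33839 ≈ -472.00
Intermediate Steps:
T = -20 (T = -3 - 17 = -20)
z(X) = -3 + X²
N = 304552/33839 (N = 9 - 1/(2795 - 36634) = 9 - 1/(-33839) = 9 - 1*(-1/33839) = 9 + 1/33839 = 304552/33839 ≈ 9.0000)
N - z(L(2) - T) = 304552/33839 - (-3 + (2 - 1*(-20))²) = 304552/33839 - (-3 + (2 + 20)²) = 304552/33839 - (-3 + 22²) = 304552/33839 - (-3 + 484) = 304552/33839 - 1*481 = 304552/33839 - 481 = -15972007/33839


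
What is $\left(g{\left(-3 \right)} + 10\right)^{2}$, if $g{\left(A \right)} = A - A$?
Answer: $100$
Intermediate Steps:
$g{\left(A \right)} = 0$
$\left(g{\left(-3 \right)} + 10\right)^{2} = \left(0 + 10\right)^{2} = 10^{2} = 100$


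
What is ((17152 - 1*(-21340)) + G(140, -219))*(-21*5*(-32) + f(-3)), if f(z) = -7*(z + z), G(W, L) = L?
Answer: 130204746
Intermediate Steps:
f(z) = -14*z
((17152 - 1*(-21340)) + G(140, -219))*(-21*5*(-32) + f(-3)) = ((17152 - 1*(-21340)) - 219)*(-21*5*(-32) - 14*(-3)) = ((17152 + 21340) - 219)*(-105*(-32) + 42) = (38492 - 219)*(3360 + 42) = 38273*3402 = 130204746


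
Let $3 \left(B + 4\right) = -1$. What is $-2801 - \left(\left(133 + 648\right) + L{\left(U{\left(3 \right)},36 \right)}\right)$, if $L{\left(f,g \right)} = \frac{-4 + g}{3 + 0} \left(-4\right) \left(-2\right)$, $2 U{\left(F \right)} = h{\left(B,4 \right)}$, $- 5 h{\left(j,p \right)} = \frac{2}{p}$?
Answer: $- \frac{11002}{3} \approx -3667.3$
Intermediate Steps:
$B = - \frac{13}{3}$ ($B = -4 + \frac{1}{3} \left(-1\right) = -4 - \frac{1}{3} = - \frac{13}{3} \approx -4.3333$)
$h{\left(j,p \right)} = - \frac{2}{5 p}$ ($h{\left(j,p \right)} = - \frac{2 \frac{1}{p}}{5} = - \frac{2}{5 p}$)
$U{\left(F \right)} = - \frac{1}{20}$ ($U{\left(F \right)} = \frac{\left(- \frac{2}{5}\right) \frac{1}{4}}{2} = \frac{1}{2} \left(- \frac{1}{10}\right) = - \frac{1}{20}$)
$L{\left(f,g \right)} = - \frac{32}{3} + \frac{8 g}{3}$ ($L{\left(f,g \right)} = \frac{-4 + g}{3} \left(-4\right) \left(-2\right) = \left(-4 + g\right) \frac{1}{3} \left(-4\right) \left(-2\right) = \left(- \frac{4}{3} + \frac{g}{3}\right) \left(-4\right) \left(-2\right) = \left(\frac{16}{3} - \frac{4 g}{3}\right) \left(-2\right) = - \frac{32}{3} + \frac{8 g}{3}$)
$-2801 - \left(\left(133 + 648\right) + L{\left(U{\left(3 \right)},36 \right)}\right) = -2801 - \left(\left(133 + 648\right) + \left(- \frac{32}{3} + \frac{8}{3} \cdot 36\right)\right) = -2801 - \left(781 + \left(- \frac{32}{3} + 96\right)\right) = -2801 - \left(781 + \frac{256}{3}\right) = -2801 - \frac{2599}{3} = - \frac{11002}{3}$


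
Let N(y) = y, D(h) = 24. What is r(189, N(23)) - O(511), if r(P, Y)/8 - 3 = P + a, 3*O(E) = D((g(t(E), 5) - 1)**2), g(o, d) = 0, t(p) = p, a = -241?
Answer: -400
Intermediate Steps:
O(E) = 8 (O(E) = (1/3)*24 = 8)
r(P, Y) = -1904 + 8*P (r(P, Y) = 24 + 8*(P - 241) = 24 + 8*(-241 + P) = 24 + (-1928 + 8*P) = -1904 + 8*P)
r(189, N(23)) - O(511) = (-1904 + 8*189) - 1*8 = (-1904 + 1512) - 8 = -392 - 8 = -400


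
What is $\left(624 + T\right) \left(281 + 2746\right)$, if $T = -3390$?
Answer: $-8372682$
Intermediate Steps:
$\left(624 + T\right) \left(281 + 2746\right) = \left(624 - 3390\right) \left(281 + 2746\right) = \left(-2766\right) 3027 = -8372682$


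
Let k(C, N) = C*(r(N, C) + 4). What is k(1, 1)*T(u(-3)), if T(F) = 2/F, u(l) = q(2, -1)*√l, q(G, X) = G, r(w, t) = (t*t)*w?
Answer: -5*I*√3/3 ≈ -2.8868*I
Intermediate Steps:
r(w, t) = w*t² (r(w, t) = t²*w = w*t²)
u(l) = 2*√l
k(C, N) = C*(4 + N*C²) (k(C, N) = C*(N*C² + 4) = C*(4 + N*C²))
k(1, 1)*T(u(-3)) = (1*(4 + 1*1²))*(2/((2*√(-3)))) = (1*(4 + 1*1))*(2/((2*(I*√3)))) = (1*(4 + 1))*(2/((2*I*√3))) = (1*5)*(2*(-I*√3/6)) = 5*(-I*√3/3) = -5*I*√3/3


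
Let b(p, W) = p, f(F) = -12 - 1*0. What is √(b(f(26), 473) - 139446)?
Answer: I*√139458 ≈ 373.44*I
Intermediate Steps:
f(F) = -12 (f(F) = -12 + 0 = -12)
√(b(f(26), 473) - 139446) = √(-12 - 139446) = √(-139458) = I*√139458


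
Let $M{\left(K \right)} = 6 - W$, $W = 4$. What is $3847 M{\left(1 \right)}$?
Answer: $7694$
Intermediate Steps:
$M{\left(K \right)} = 2$ ($M{\left(K \right)} = 6 - 4 = 2$)
$3847 M{\left(1 \right)} = 3847 \cdot 2 = 7694$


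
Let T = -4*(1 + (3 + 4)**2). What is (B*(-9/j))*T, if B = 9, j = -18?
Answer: -900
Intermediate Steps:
T = -200 (T = -4*(1 + 7**2) = -4*(1 + 49) = -4*50 = -200)
(B*(-9/j))*T = (9*(-9/(-18)))*(-200) = (9*(-9*(-1/18)))*(-200) = (9*(1/2))*(-200) = (9/2)*(-200) = -900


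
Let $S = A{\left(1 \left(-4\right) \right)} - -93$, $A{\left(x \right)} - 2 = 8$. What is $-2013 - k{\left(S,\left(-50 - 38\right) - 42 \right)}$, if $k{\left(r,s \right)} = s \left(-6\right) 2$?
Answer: $-3573$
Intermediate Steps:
$A{\left(x \right)} = 10$ ($A{\left(x \right)} = 2 + 8 = 10$)
$S = 103$ ($S = 10 - -93 = 10 + 93 = 103$)
$k{\left(r,s \right)} = - 12 s$ ($k{\left(r,s \right)} = - 6 s 2 = - 12 s$)
$-2013 - k{\left(S,\left(-50 - 38\right) - 42 \right)} = -2013 - - 12 \left(\left(-50 - 38\right) - 42\right) = -2013 - - 12 \left(-88 - 42\right) = -2013 - \left(-12\right) \left(-130\right) = -2013 - 1560 = -3573$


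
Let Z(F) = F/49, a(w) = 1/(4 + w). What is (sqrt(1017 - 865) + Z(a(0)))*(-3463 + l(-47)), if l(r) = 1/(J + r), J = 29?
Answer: -8905/504 - 62335*sqrt(38)/9 ≈ -42713.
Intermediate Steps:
l(r) = 1/(29 + r)
Z(F) = F/49 (Z(F) = F*(1/49) = F/49)
(sqrt(1017 - 865) + Z(a(0)))*(-3463 + l(-47)) = (sqrt(1017 - 865) + 1/(49*(4 + 0)))*(-3463 + 1/(29 - 47)) = (sqrt(152) + (1/49)/4)*(-3463 + 1/(-18)) = (2*sqrt(38) + (1/49)*(1/4))*(-3463 - 1/18) = (2*sqrt(38) + 1/196)*(-62335/18) = (1/196 + 2*sqrt(38))*(-62335/18) = -8905/504 - 62335*sqrt(38)/9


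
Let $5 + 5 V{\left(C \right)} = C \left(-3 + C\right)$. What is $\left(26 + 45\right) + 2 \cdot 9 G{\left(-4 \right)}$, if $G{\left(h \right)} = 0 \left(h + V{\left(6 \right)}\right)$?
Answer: $71$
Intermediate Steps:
$V{\left(C \right)} = -1 + \frac{C \left(-3 + C\right)}{5}$
$G{\left(h \right)} = 0$ ($G{\left(h \right)} = 0 \left(h - \left(\frac{23}{5} - \frac{36}{5}\right)\right) = 0 \left(h - - \frac{13}{5}\right) = 0 \left(h + \frac{13}{5}\right) = 0 \left(\frac{13}{5} + h\right) = 0$)
$\left(26 + 45\right) + 2 \cdot 9 G{\left(-4 \right)} = \left(26 + 45\right) + 2 \cdot 9 \cdot 0 = 71 + 18 \cdot 0 = 71 + 0 = 71$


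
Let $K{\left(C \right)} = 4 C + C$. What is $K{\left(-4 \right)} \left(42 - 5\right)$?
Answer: $-740$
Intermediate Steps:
$K{\left(C \right)} = 5 C$
$K{\left(-4 \right)} \left(42 - 5\right) = 5 \left(-4\right) \left(42 - 5\right) = \left(-20\right) 37 = -740$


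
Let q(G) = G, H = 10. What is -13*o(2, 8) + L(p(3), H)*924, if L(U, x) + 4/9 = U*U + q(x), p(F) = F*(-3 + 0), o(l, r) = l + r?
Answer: 250630/3 ≈ 83543.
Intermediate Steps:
p(F) = -3*F (p(F) = F*(-3) = -3*F)
L(U, x) = -4/9 + x + U**2 (L(U, x) = -4/9 + (U*U + x) = -4/9 + (U**2 + x) = -4/9 + (x + U**2) = -4/9 + x + U**2)
-13*o(2, 8) + L(p(3), H)*924 = -13*(2 + 8) + (-4/9 + 10 + (-3*3)**2)*924 = -13*10 + (-4/9 + 10 + (-9)**2)*924 = -130 + (-4/9 + 10 + 81)*924 = -130 + (815/9)*924 = -130 + 251020/3 = 250630/3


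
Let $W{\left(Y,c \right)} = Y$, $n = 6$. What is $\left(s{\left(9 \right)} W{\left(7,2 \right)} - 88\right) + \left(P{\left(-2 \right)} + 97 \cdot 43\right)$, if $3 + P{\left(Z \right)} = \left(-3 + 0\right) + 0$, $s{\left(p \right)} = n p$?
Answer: $4455$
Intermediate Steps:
$s{\left(p \right)} = 6 p$
$P{\left(Z \right)} = -6$ ($P{\left(Z \right)} = -3 + \left(\left(-3 + 0\right) + 0\right) = -3 + \left(-3 + 0\right) = -3 - 3 = -6$)
$\left(s{\left(9 \right)} W{\left(7,2 \right)} - 88\right) + \left(P{\left(-2 \right)} + 97 \cdot 43\right) = \left(6 \cdot 9 \cdot 7 - 88\right) + \left(-6 + 97 \cdot 43\right) = \left(54 \cdot 7 - 88\right) + \left(-6 + 4171\right) = \left(378 - 88\right) + 4165 = 290 + 4165 = 4455$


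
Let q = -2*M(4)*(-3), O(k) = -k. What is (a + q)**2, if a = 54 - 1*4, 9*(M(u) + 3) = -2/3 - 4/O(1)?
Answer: 94864/81 ≈ 1171.2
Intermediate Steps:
M(u) = -71/27 (M(u) = -3 + (-2/3 - 4/((-1*1)))/9 = -3 + (-2*1/3 - 4/(-1))/9 = -3 + (-2/3 - 4*(-1))/9 = -3 + (-2/3 + 4)/9 = -3 + (1/9)*(10/3) = -3 + 10/27 = -71/27)
a = 50 (a = 54 - 4 = 50)
q = -142/9 (q = -2*(-71/27)*(-3) = (142/27)*(-3) = -142/9 ≈ -15.778)
(a + q)**2 = (50 - 142/9)**2 = (308/9)**2 = 94864/81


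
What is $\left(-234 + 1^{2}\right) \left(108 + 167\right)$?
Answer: $-64075$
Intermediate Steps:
$\left(-234 + 1^{2}\right) \left(108 + 167\right) = \left(-234 + 1\right) 275 = \left(-233\right) 275 = -64075$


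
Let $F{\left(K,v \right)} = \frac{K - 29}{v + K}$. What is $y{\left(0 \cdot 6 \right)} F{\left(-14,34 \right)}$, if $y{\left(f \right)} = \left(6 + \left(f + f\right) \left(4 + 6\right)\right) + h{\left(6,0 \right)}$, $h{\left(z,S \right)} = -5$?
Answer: $- \frac{43}{20} \approx -2.15$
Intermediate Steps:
$F{\left(K,v \right)} = \frac{-29 + K}{K + v}$
$y{\left(f \right)} = 1 + 20 f$ ($y{\left(f \right)} = \left(6 + \left(f + f\right) \left(4 + 6\right)\right) - 5 = \left(6 + 2 f 10\right) - 5 = \left(6 + 20 f\right) - 5 = 1 + 20 f$)
$y{\left(0 \cdot 6 \right)} F{\left(-14,34 \right)} = \left(1 + 20 \cdot 0 \cdot 6\right) \frac{-29 - 14}{-14 + 34} = \left(1 + 20 \cdot 0\right) \frac{1}{20} \left(-43\right) = \left(1 + 0\right) \frac{1}{20} \left(-43\right) = 1 \left(- \frac{43}{20}\right) = - \frac{43}{20}$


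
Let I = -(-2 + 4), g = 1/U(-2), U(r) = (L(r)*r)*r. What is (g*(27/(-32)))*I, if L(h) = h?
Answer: -27/128 ≈ -0.21094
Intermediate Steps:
U(r) = r**3 (U(r) = (r*r)*r = r**2*r = r**3)
g = -1/8 (g = 1/((-2)**3) = 1/(-8) = -1/8 ≈ -0.12500)
I = -2 (I = -1*2 = -2)
(g*(27/(-32)))*I = -27/(8*(-32))*(-2) = -27*(-1)/(8*32)*(-2) = -1/8*(-27/32)*(-2) = (27/256)*(-2) = -27/128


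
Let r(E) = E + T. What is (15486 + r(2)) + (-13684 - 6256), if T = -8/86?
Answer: -191440/43 ≈ -4452.1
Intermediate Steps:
T = -4/43 (T = -8*1/86 = -4/43 ≈ -0.093023)
r(E) = -4/43 + E (r(E) = E - 4/43 = -4/43 + E)
(15486 + r(2)) + (-13684 - 6256) = (15486 + (-4/43 + 2)) + (-13684 - 6256) = (15486 + 82/43) - 19940 = 665980/43 - 19940 = -191440/43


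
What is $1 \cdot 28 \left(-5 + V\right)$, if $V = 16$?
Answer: $308$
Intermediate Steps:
$1 \cdot 28 \left(-5 + V\right) = 1 \cdot 28 \left(-5 + 16\right) = 28 \cdot 11 = 308$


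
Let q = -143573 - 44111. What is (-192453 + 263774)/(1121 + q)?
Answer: -71321/186563 ≈ -0.38229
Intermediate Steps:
q = -187684
(-192453 + 263774)/(1121 + q) = (-192453 + 263774)/(1121 - 187684) = 71321/(-186563) = 71321*(-1/186563) = -71321/186563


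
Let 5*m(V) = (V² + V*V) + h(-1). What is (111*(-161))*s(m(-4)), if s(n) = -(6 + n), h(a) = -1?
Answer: 1090131/5 ≈ 2.1803e+5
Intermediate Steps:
m(V) = -⅕ + 2*V²/5 (m(V) = ((V² + V*V) - 1)/5 = ((V² + V²) - 1)/5 = (2*V² - 1)/5 = (-1 + 2*V²)/5 = -⅕ + 2*V²/5)
s(n) = -6 - n
(111*(-161))*s(m(-4)) = (111*(-161))*(-6 - (-⅕ + (⅖)*(-4)²)) = -17871*(-6 - (-⅕ + (⅖)*16)) = -17871*(-6 - (-⅕ + 32/5)) = -17871*(-6 - 1*31/5) = -17871*(-6 - 31/5) = -17871*(-61/5) = 1090131/5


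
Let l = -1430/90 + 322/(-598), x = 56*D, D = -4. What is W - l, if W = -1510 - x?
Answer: -148540/117 ≈ -1269.6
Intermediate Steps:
x = -224 (x = 56*(-4) = -224)
W = -1286 (W = -1510 - 1*(-224) = -1510 + 224 = -1286)
l = -1922/117 (l = -1430*1/90 + 322*(-1/598) = -143/9 - 7/13 = -1922/117 ≈ -16.427)
W - l = -1286 - 1*(-1922/117) = -1286 + 1922/117 = -148540/117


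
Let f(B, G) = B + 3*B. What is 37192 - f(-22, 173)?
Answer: 37280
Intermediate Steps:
f(B, G) = 4*B
37192 - f(-22, 173) = 37192 - 4*(-22) = 37192 - 1*(-88) = 37192 + 88 = 37280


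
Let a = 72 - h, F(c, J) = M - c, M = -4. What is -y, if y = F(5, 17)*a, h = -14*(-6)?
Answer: -108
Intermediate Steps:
F(c, J) = -4 - c
h = 84
a = -12 (a = 72 - 1*84 = 72 - 84 = -12)
y = 108 (y = (-4 - 1*5)*(-12) = (-4 - 5)*(-12) = -9*(-12) = 108)
-y = -1*108 = -108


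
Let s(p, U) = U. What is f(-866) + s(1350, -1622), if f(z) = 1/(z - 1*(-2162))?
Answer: -2102111/1296 ≈ -1622.0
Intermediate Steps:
f(z) = 1/(2162 + z) (f(z) = 1/(z + 2162) = 1/(2162 + z))
f(-866) + s(1350, -1622) = 1/(2162 - 866) - 1622 = 1/1296 - 1622 = -2102111/1296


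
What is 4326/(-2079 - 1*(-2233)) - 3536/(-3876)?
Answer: 18185/627 ≈ 29.003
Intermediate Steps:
4326/(-2079 - 1*(-2233)) - 3536/(-3876) = 4326/(-2079 + 2233) - 3536*(-1/3876) = 4326/154 + 52/57 = 4326*(1/154) + 52/57 = 309/11 + 52/57 = 18185/627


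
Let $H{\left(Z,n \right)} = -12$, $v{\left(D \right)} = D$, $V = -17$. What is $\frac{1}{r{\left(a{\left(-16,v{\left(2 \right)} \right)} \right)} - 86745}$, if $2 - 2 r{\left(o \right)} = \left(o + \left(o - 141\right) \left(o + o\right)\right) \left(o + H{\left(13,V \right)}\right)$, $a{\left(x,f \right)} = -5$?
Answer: $- \frac{2}{148753} \approx -1.3445 \cdot 10^{-5}$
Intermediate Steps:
$r{\left(o \right)} = 1 - \frac{\left(-12 + o\right) \left(o + 2 o \left(-141 + o\right)\right)}{2}$ ($r{\left(o \right)} = 1 - \frac{\left(o + \left(o - 141\right) \left(o + o\right)\right) \left(o - 12\right)}{2} = 1 - \frac{\left(o + \left(-141 + o\right) 2 o\right) \left(-12 + o\right)}{2} = 1 - \frac{\left(o + 2 o \left(-141 + o\right)\right) \left(-12 + o\right)}{2} = 1 - \frac{\left(-12 + o\right) \left(o + 2 o \left(-141 + o\right)\right)}{2}$)
$\frac{1}{r{\left(a{\left(-16,v{\left(2 \right)} \right)} \right)} - 86745} = \frac{1}{\left(1 - \left(-5\right)^{3} - -8430 + \frac{305 \left(-5\right)^{2}}{2}\right) - 86745} = \frac{1}{\left(1 - -125 + 8430 + \frac{305}{2} \cdot 25\right) - 86745} = \frac{1}{\left(1 + 125 + 8430 + \frac{7625}{2}\right) - 86745} = \frac{1}{\frac{24737}{2} - 86745} = \frac{1}{- \frac{148753}{2}} = - \frac{2}{148753}$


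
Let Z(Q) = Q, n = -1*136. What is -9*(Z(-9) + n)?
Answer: 1305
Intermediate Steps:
n = -136
-9*(Z(-9) + n) = -9*(-9 - 136) = -9*(-145) = 1305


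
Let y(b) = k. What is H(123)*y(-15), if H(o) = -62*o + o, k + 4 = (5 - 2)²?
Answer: -37515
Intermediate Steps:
k = 5 (k = -4 + (5 - 2)² = -4 + 3² = -4 + 9 = 5)
y(b) = 5
H(o) = -61*o
H(123)*y(-15) = -61*123*5 = -7503*5 = -37515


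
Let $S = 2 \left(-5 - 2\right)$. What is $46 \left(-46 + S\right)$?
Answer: $-2760$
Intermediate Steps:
$S = -14$ ($S = 2 \left(-7\right) = -14$)
$46 \left(-46 + S\right) = 46 \left(-46 - 14\right) = 46 \left(-60\right) = -2760$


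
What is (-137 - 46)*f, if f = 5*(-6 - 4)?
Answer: 9150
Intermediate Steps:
f = -50 (f = 5*(-10) = -50)
(-137 - 46)*f = (-137 - 46)*(-50) = -183*(-50) = 9150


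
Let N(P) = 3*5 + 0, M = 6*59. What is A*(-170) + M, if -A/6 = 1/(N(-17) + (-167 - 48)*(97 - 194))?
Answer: 738900/2087 ≈ 354.05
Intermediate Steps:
M = 354
N(P) = 15 (N(P) = 15 + 0 = 15)
A = -3/10435 (A = -6/(15 + (-167 - 48)*(97 - 194)) = -6/(15 - 215*(-97)) = -6/(15 + 20855) = -6/20870 = -6*1/20870 = -3/10435 ≈ -0.00028749)
A*(-170) + M = -3/10435*(-170) + 354 = 102/2087 + 354 = 738900/2087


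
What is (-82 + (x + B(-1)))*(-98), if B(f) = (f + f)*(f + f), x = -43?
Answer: 11858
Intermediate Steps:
B(f) = 4*f² (B(f) = (2*f)*(2*f) = 4*f²)
(-82 + (x + B(-1)))*(-98) = (-82 + (-43 + 4*(-1)²))*(-98) = (-82 + (-43 + 4*1))*(-98) = (-82 + (-43 + 4))*(-98) = (-82 - 39)*(-98) = -121*(-98) = 11858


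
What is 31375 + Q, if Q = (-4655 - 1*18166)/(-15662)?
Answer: 491418071/15662 ≈ 31376.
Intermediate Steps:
Q = 22821/15662 (Q = (-4655 - 18166)*(-1/15662) = -22821*(-1/15662) = 22821/15662 ≈ 1.4571)
31375 + Q = 31375 + 22821/15662 = 491418071/15662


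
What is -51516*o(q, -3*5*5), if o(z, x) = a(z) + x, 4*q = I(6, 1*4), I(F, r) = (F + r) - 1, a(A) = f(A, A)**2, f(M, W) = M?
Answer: 14411601/4 ≈ 3.6029e+6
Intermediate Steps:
a(A) = A**2
I(F, r) = -1 + F + r
q = 9/4 (q = (-1 + 6 + 1*4)/4 = (-1 + 6 + 4)/4 = (1/4)*9 = 9/4 ≈ 2.2500)
o(z, x) = x + z**2 (o(z, x) = z**2 + x = x + z**2)
-51516*o(q, -3*5*5) = -51516*(-3*5*5 + (9/4)**2) = -51516*(-15*5 + 81/16) = -51516*(-75 + 81/16) = -51516*(-1119/16) = 14411601/4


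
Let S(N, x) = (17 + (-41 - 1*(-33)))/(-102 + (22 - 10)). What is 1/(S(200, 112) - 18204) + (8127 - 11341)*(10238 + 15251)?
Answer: -14913098359496/182041 ≈ -8.1922e+7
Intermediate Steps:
S(N, x) = -⅒ (S(N, x) = (17 + (-41 + 33))/(-102 + 12) = (17 - 8)/(-90) = 9*(-1/90) = -⅒)
1/(S(200, 112) - 18204) + (8127 - 11341)*(10238 + 15251) = 1/(-⅒ - 18204) + (8127 - 11341)*(10238 + 15251) = 1/(-182041/10) - 3214*25489 = -10/182041 - 81921646 = -14913098359496/182041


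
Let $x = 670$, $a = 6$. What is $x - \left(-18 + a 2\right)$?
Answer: $676$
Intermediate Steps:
$x - \left(-18 + a 2\right) = 670 - \left(-18 + 6 \cdot 2\right) = 670 - \left(-18 + 12\right) = 670 - -6 = 670 + 6 = 676$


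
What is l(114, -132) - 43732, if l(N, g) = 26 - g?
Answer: -43574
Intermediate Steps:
l(114, -132) - 43732 = (26 - 1*(-132)) - 43732 = (26 + 132) - 43732 = 158 - 43732 = -43574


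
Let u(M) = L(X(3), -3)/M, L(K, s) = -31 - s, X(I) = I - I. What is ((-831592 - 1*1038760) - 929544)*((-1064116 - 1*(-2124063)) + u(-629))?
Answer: -1866709397304136/629 ≈ -2.9677e+12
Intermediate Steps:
X(I) = 0
u(M) = -28/M (u(M) = (-31 - 1*(-3))/M = (-31 + 3)/M = -28/M)
((-831592 - 1*1038760) - 929544)*((-1064116 - 1*(-2124063)) + u(-629)) = ((-831592 - 1*1038760) - 929544)*((-1064116 - 1*(-2124063)) - 28/(-629)) = ((-831592 - 1038760) - 929544)*((-1064116 + 2124063) - 28*(-1/629)) = (-1870352 - 929544)*(1059947 + 28/629) = -2799896*666706691/629 = -1866709397304136/629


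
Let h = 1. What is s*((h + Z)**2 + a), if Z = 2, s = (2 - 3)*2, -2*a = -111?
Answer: -129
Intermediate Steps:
a = 111/2 (a = -1/2*(-111) = 111/2 ≈ 55.500)
s = -2 (s = -1*2 = -2)
s*((h + Z)**2 + a) = -2*((1 + 2)**2 + 111/2) = -2*(3**2 + 111/2) = -2*(9 + 111/2) = -2*129/2 = -129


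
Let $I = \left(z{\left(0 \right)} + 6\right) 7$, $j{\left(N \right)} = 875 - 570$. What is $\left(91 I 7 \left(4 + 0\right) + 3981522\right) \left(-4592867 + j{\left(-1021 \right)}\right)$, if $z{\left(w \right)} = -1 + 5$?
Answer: $-19104515997684$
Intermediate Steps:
$j{\left(N \right)} = 305$ ($j{\left(N \right)} = 875 - 570 = 305$)
$z{\left(w \right)} = 4$
$I = 70$ ($I = \left(4 + 6\right) 7 = 10 \cdot 7 = 70$)
$\left(91 I 7 \left(4 + 0\right) + 3981522\right) \left(-4592867 + j{\left(-1021 \right)}\right) = \left(91 \cdot 70 \cdot 7 \left(4 + 0\right) + 3981522\right) \left(-4592867 + 305\right) = \left(6370 \cdot 7 \cdot 4 + 3981522\right) \left(-4592562\right) = \left(6370 \cdot 28 + 3981522\right) \left(-4592562\right) = \left(178360 + 3981522\right) \left(-4592562\right) = 4159882 \left(-4592562\right) = -19104515997684$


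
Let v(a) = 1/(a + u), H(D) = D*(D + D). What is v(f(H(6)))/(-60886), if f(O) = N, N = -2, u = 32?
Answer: -1/1826580 ≈ -5.4747e-7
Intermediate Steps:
H(D) = 2*D**2 (H(D) = D*(2*D) = 2*D**2)
f(O) = -2
v(a) = 1/(32 + a) (v(a) = 1/(a + 32) = 1/(32 + a))
v(f(H(6)))/(-60886) = 1/((32 - 2)*(-60886)) = -1/60886/30 = (1/30)*(-1/60886) = -1/1826580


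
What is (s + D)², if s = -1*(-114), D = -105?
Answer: 81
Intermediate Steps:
s = 114
(s + D)² = (114 - 105)² = 9² = 81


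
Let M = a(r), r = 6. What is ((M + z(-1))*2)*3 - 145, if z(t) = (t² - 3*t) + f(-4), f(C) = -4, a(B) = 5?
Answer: -115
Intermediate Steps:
M = 5
z(t) = -4 + t² - 3*t (z(t) = (t² - 3*t) - 4 = -4 + t² - 3*t)
((M + z(-1))*2)*3 - 145 = ((5 + (-4 + (-1)² - 3*(-1)))*2)*3 - 145 = ((5 + (-4 + 1 + 3))*2)*3 - 145 = ((5 + 0)*2)*3 - 145 = (5*2)*3 - 145 = 10*3 - 145 = 30 - 145 = -115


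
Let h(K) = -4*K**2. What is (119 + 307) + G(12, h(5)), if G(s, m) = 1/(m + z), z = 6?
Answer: 40043/94 ≈ 425.99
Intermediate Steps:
G(s, m) = 1/(6 + m) (G(s, m) = 1/(m + 6) = 1/(6 + m))
(119 + 307) + G(12, h(5)) = (119 + 307) + 1/(6 - 4*5**2) = 426 + 1/(6 - 4*25) = 426 + 1/(6 - 100) = 426 + 1/(-94) = 426 - 1/94 = 40043/94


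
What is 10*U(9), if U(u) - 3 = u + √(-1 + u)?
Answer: 120 + 20*√2 ≈ 148.28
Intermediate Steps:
U(u) = 3 + u + √(-1 + u) (U(u) = 3 + (u + √(-1 + u)) = 3 + u + √(-1 + u))
10*U(9) = 10*(3 + 9 + √(-1 + 9)) = 10*(3 + 9 + √8) = 10*(3 + 9 + 2*√2) = 10*(12 + 2*√2) = 120 + 20*√2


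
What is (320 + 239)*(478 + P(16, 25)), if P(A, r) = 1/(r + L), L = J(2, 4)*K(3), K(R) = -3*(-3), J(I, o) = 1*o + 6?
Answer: 30728789/115 ≈ 2.6721e+5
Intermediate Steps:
J(I, o) = 6 + o (J(I, o) = o + 6 = 6 + o)
K(R) = 9
L = 90 (L = (6 + 4)*9 = 10*9 = 90)
P(A, r) = 1/(90 + r) (P(A, r) = 1/(r + 90) = 1/(90 + r))
(320 + 239)*(478 + P(16, 25)) = (320 + 239)*(478 + 1/(90 + 25)) = 559*(478 + 1/115) = 559*(54971/115) = 30728789/115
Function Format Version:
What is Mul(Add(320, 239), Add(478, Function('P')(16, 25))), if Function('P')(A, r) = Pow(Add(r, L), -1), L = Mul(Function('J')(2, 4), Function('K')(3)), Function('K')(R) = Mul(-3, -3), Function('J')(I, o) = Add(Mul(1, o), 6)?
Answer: Rational(30728789, 115) ≈ 2.6721e+5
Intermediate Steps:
Function('J')(I, o) = Add(6, o) (Function('J')(I, o) = Add(o, 6) = Add(6, o))
Function('K')(R) = 9
L = 90 (L = Mul(Add(6, 4), 9) = Mul(10, 9) = 90)
Function('P')(A, r) = Pow(Add(90, r), -1) (Function('P')(A, r) = Pow(Add(r, 90), -1) = Pow(Add(90, r), -1))
Mul(Add(320, 239), Add(478, Function('P')(16, 25))) = Mul(Add(320, 239), Add(478, Pow(Add(90, 25), -1))) = Mul(559, Add(478, Pow(115, -1))) = Mul(559, Add(478, Rational(1, 115))) = Mul(559, Rational(54971, 115)) = Rational(30728789, 115)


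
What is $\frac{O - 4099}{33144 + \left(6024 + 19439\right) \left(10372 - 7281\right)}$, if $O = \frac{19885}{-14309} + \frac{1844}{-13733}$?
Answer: $- \frac{19653060944}{377382945373309} \approx -5.2077 \cdot 10^{-5}$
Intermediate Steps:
$O = - \frac{7304061}{4792817}$ ($O = 19885 \left(- \frac{1}{14309}\right) + 1844 \left(- \frac{1}{13733}\right) = - \frac{485}{349} - \frac{1844}{13733} = - \frac{7304061}{4792817} \approx -1.524$)
$\frac{O - 4099}{33144 + \left(6024 + 19439\right) \left(10372 - 7281\right)} = \frac{- \frac{7304061}{4792817} - 4099}{33144 + \left(6024 + 19439\right) \left(10372 - 7281\right)} = - \frac{19653060944}{4792817 \left(33144 + 25463 \cdot 3091\right)} = - \frac{19653060944}{4792817 \left(33144 + 78706133\right)} = - \frac{19653060944}{4792817 \cdot 78739277} = \left(- \frac{19653060944}{4792817}\right) \frac{1}{78739277} = - \frac{19653060944}{377382945373309}$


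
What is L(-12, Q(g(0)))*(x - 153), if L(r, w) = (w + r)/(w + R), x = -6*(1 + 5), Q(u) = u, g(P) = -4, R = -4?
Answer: -378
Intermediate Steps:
x = -36 (x = -6*6 = -36)
L(r, w) = (r + w)/(-4 + w) (L(r, w) = (w + r)/(w - 4) = (r + w)/(-4 + w))
L(-12, Q(g(0)))*(x - 153) = ((-12 - 4)/(-4 - 4))*(-36 - 153) = (-16/(-8))*(-189) = -1/8*(-16)*(-189) = 2*(-189) = -378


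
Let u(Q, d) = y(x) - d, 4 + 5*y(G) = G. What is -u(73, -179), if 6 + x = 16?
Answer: -901/5 ≈ -180.20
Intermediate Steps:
x = 10 (x = -6 + 16 = 10)
y(G) = -⅘ + G/5
u(Q, d) = 6/5 - d (u(Q, d) = (-⅘ + (⅕)*10) - d = (-⅘ + 2) - d = 6/5 - d)
-u(73, -179) = -(6/5 - 1*(-179)) = -(6/5 + 179) = -1*901/5 = -901/5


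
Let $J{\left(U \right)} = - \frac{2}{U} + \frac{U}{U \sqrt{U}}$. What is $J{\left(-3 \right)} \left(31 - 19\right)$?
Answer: $8 - 4 i \sqrt{3} \approx 8.0 - 6.9282 i$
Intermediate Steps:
$J{\left(U \right)} = \frac{1}{\sqrt{U}} - \frac{2}{U}$ ($J{\left(U \right)} = - \frac{2}{U} + \frac{U}{U^{\frac{3}{2}}} = - \frac{2}{U} + \frac{1}{\sqrt{U}} = \frac{1}{\sqrt{U}} - \frac{2}{U}$)
$J{\left(-3 \right)} \left(31 - 19\right) = \left(\frac{1}{\sqrt{-3}} - \frac{2}{-3}\right) \left(31 - 19\right) = \left(- \frac{i \sqrt{3}}{3} - - \frac{2}{3}\right) 12 = \left(- \frac{i \sqrt{3}}{3} + \frac{2}{3}\right) 12 = \left(\frac{2}{3} - \frac{i \sqrt{3}}{3}\right) 12 = 8 - 4 i \sqrt{3}$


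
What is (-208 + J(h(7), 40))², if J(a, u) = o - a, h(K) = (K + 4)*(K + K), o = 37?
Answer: 105625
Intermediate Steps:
h(K) = 2*K*(4 + K) (h(K) = (4 + K)*(2*K) = 2*K*(4 + K))
J(a, u) = 37 - a
(-208 + J(h(7), 40))² = (-208 + (37 - 2*7*(4 + 7)))² = (-208 + (37 - 2*7*11))² = (-208 + (37 - 1*154))² = (-208 + (37 - 154))² = (-208 - 117)² = (-325)² = 105625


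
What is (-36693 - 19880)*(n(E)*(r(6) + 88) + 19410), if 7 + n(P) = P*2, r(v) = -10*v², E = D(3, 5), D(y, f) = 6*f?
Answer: -282525562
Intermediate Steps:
E = 30 (E = 6*5 = 30)
n(P) = -7 + 2*P (n(P) = -7 + P*2 = -7 + 2*P)
(-36693 - 19880)*(n(E)*(r(6) + 88) + 19410) = (-36693 - 19880)*((-7 + 2*30)*(-10*6² + 88) + 19410) = -56573*((-7 + 60)*(-10*36 + 88) + 19410) = -56573*(53*(-360 + 88) + 19410) = -56573*(53*(-272) + 19410) = -56573*(-14416 + 19410) = -56573*4994 = -282525562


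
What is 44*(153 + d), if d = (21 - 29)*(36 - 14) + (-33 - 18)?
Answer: -3256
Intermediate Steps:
d = -227 (d = -8*22 - 51 = -176 - 51 = -227)
44*(153 + d) = 44*(153 - 227) = 44*(-74) = -3256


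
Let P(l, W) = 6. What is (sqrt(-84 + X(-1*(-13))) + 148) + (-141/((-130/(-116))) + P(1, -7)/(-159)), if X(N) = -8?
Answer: 76296/3445 + 2*I*sqrt(23) ≈ 22.147 + 9.5917*I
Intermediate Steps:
(sqrt(-84 + X(-1*(-13))) + 148) + (-141/((-130/(-116))) + P(1, -7)/(-159)) = (sqrt(-84 - 8) + 148) + (-141/((-130/(-116))) + 6/(-159)) = (sqrt(-92) + 148) + (-141/((-130*(-1/116))) + 6*(-1/159)) = (2*I*sqrt(23) + 148) + (-141/65/58 - 2/53) = (148 + 2*I*sqrt(23)) + (-141*58/65 - 2/53) = (148 + 2*I*sqrt(23)) + (-8178/65 - 2/53) = (148 + 2*I*sqrt(23)) - 433564/3445 = 76296/3445 + 2*I*sqrt(23)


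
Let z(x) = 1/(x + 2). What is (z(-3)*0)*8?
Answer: 0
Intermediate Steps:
z(x) = 1/(2 + x)
(z(-3)*0)*8 = (0/(2 - 3))*8 = (0/(-1))*8 = -1*0*8 = 0*8 = 0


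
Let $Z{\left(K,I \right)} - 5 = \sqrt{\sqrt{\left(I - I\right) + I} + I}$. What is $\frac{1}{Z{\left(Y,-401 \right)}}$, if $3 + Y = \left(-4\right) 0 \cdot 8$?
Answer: $\frac{1}{5 + \sqrt{-401 + i \sqrt{401}}} \approx 0.012746 - 0.046422 i$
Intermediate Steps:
$Y = -3$ ($Y = -3 + \left(-4\right) 0 \cdot 8 = -3 + 0 \cdot 8 = -3 + 0 = -3$)
$Z{\left(K,I \right)} = 5 + \sqrt{I + \sqrt{I}}$ ($Z{\left(K,I \right)} = 5 + \sqrt{\sqrt{\left(I - I\right) + I} + I} = 5 + \sqrt{\sqrt{0 + I} + I} = 5 + \sqrt{\sqrt{I} + I} = 5 + \sqrt{I + \sqrt{I}}$)
$\frac{1}{Z{\left(Y,-401 \right)}} = \frac{1}{5 + \sqrt{-401 + \sqrt{-401}}} = \frac{1}{5 + \sqrt{-401 + i \sqrt{401}}}$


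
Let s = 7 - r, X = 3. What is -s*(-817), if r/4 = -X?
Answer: 15523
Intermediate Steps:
r = -12 (r = 4*(-1*3) = 4*(-3) = -12)
s = 19 (s = 7 - 1*(-12) = 7 + 12 = 19)
-s*(-817) = -19*(-817) = -1*(-15523) = 15523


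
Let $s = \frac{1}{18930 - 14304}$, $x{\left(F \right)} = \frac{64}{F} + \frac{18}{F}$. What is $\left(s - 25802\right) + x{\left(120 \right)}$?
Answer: $- \frac{1193568899}{46260} \approx -25801.0$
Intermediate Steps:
$x{\left(F \right)} = \frac{82}{F}$
$s = \frac{1}{4626} \approx 0.00021617$
$\left(s - 25802\right) + x{\left(120 \right)} = \left(\frac{1}{4626} - 25802\right) + \frac{82}{120} = - \frac{119360051}{4626} + 82 \cdot \frac{1}{120} = - \frac{119360051}{4626} + \frac{41}{60} = - \frac{1193568899}{46260}$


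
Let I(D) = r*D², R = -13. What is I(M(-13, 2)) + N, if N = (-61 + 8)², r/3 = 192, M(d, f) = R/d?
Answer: 3385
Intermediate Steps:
M(d, f) = -13/d
r = 576 (r = 3*192 = 576)
I(D) = 576*D²
N = 2809 (N = (-53)² = 2809)
I(M(-13, 2)) + N = 576*(-13/(-13))² + 2809 = 576*(-13*(-1/13))² + 2809 = 576*1² + 2809 = 576*1 + 2809 = 576 + 2809 = 3385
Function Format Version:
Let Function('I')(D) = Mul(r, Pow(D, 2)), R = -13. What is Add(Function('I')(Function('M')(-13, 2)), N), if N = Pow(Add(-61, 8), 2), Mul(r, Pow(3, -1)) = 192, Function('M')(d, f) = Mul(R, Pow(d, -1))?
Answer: 3385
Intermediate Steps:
Function('M')(d, f) = Mul(-13, Pow(d, -1))
r = 576 (r = Mul(3, 192) = 576)
Function('I')(D) = Mul(576, Pow(D, 2))
N = 2809 (N = Pow(-53, 2) = 2809)
Add(Function('I')(Function('M')(-13, 2)), N) = Add(Mul(576, Pow(Mul(-13, Pow(-13, -1)), 2)), 2809) = Add(Mul(576, Pow(Mul(-13, Rational(-1, 13)), 2)), 2809) = Add(Mul(576, Pow(1, 2)), 2809) = Add(Mul(576, 1), 2809) = Add(576, 2809) = 3385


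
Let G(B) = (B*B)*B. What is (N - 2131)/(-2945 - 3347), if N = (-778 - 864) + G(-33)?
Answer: 1805/286 ≈ 6.3112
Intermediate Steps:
G(B) = B**3 (G(B) = B**2*B = B**3)
N = -37579 (N = (-778 - 864) + (-33)**3 = -1642 - 35937 = -37579)
(N - 2131)/(-2945 - 3347) = (-37579 - 2131)/(-2945 - 3347) = -39710/(-6292) = -39710*(-1/6292) = 1805/286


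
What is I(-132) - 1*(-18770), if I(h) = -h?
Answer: 18902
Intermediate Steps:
I(-132) - 1*(-18770) = -1*(-132) - 1*(-18770) = 132 + 18770 = 18902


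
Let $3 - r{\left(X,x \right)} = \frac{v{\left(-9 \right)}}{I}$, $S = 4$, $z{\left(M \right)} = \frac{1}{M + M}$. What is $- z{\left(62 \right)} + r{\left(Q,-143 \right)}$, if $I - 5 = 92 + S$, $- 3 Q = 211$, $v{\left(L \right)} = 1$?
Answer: $\frac{37347}{12524} \approx 2.982$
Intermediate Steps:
$z{\left(M \right)} = \frac{1}{2 M}$
$Q = - \frac{211}{3}$ ($Q = \left(- \frac{1}{3}\right) 211 = - \frac{211}{3} \approx -70.333$)
$I = 101$ ($I = 5 + \left(92 + 4\right) = 5 + 96 = 101$)
$r{\left(X,x \right)} = \frac{302}{101}$ ($r{\left(X,x \right)} = 3 - 1 \cdot \frac{1}{101} = 3 - \frac{1}{101} = \frac{302}{101}$)
$- z{\left(62 \right)} + r{\left(Q,-143 \right)} = - \frac{1}{2 \cdot 62} + \frac{302}{101} = \left(-1\right) \frac{1}{124} + \frac{302}{101} = - \frac{1}{124} + \frac{302}{101} = \frac{37347}{12524}$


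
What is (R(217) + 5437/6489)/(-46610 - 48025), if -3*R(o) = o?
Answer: 463934/614086515 ≈ 0.00075549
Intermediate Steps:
R(o) = -o/3
(R(217) + 5437/6489)/(-46610 - 48025) = (-1/3*217 + 5437/6489)/(-46610 - 48025) = (-217/3 + 5437*(1/6489))/(-94635) = (-217/3 + 5437/6489)*(-1/94635) = -463934/6489*(-1/94635) = 463934/614086515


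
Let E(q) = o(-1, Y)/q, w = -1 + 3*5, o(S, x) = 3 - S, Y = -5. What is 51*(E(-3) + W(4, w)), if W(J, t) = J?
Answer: 136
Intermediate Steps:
w = 14 (w = -1 + 15 = 14)
E(q) = 4/q (E(q) = (3 - 1*(-1))/q = (3 + 1)/q = 4/q)
51*(E(-3) + W(4, w)) = 51*(4/(-3) + 4) = 51*(4*(-1/3) + 4) = 51*(-4/3 + 4) = 51*(8/3) = 136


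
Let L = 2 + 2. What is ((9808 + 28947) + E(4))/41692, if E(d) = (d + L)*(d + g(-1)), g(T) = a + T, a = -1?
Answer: 38771/41692 ≈ 0.92994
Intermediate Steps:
g(T) = -1 + T
L = 4
E(d) = (-2 + d)*(4 + d) (E(d) = (d + 4)*(d + (-1 - 1)) = (4 + d)*(d - 2) = (4 + d)*(-2 + d) = (-2 + d)*(4 + d))
((9808 + 28947) + E(4))/41692 = ((9808 + 28947) + (-8 + 4² + 2*4))/41692 = (38755 + (-8 + 16 + 8))*(1/41692) = (38755 + 16)*(1/41692) = 38771*(1/41692) = 38771/41692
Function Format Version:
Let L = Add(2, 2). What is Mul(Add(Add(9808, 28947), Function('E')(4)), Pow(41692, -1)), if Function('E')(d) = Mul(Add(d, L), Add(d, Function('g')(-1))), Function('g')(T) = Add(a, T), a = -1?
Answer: Rational(38771, 41692) ≈ 0.92994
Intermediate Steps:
Function('g')(T) = Add(-1, T)
L = 4
Function('E')(d) = Mul(Add(-2, d), Add(4, d)) (Function('E')(d) = Mul(Add(d, 4), Add(d, Add(-1, -1))) = Mul(Add(4, d), Add(d, -2)) = Mul(Add(4, d), Add(-2, d)) = Mul(Add(-2, d), Add(4, d)))
Mul(Add(Add(9808, 28947), Function('E')(4)), Pow(41692, -1)) = Mul(Add(Add(9808, 28947), Add(-8, Pow(4, 2), Mul(2, 4))), Pow(41692, -1)) = Mul(Add(38755, Add(-8, 16, 8)), Rational(1, 41692)) = Mul(Add(38755, 16), Rational(1, 41692)) = Mul(38771, Rational(1, 41692)) = Rational(38771, 41692)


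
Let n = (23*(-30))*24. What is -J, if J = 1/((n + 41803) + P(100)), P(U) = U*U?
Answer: -1/35243 ≈ -2.8374e-5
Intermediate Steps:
n = -16560 (n = -690*24 = -16560)
P(U) = U²
J = 1/35243 (J = 1/((-16560 + 41803) + 100²) = 1/(25243 + 10000) = 1/35243 ≈ 2.8374e-5)
-J = -1*1/35243 = -1/35243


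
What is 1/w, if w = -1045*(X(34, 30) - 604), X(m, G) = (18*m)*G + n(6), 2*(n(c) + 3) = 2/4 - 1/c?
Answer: -6/111312355 ≈ -5.3902e-8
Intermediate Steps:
n(c) = -11/4 - 1/(2*c) (n(c) = -3 + (2/4 - 1/c)/2 = -3 + (2*(¼) - 1/c)/2 = -3 + (½ - 1/c)/2 = -3 + (¼ - 1/(2*c)) = -11/4 - 1/(2*c))
X(m, G) = -17/6 + 18*G*m (X(m, G) = (18*m)*G + (¼)*(-2 - 11*6)/6 = 18*G*m + (¼)*(⅙)*(-2 - 66) = 18*G*m + (¼)*(⅙)*(-68) = 18*G*m - 17/6 = -17/6 + 18*G*m)
w = -111312355/6 (w = -1045*((-17/6 + 18*30*34) - 604) = -1045*((-17/6 + 18360) - 604) = -1045*(110143/6 - 604) = -1045*106519/6 = -111312355/6 ≈ -1.8552e+7)
1/w = 1/(-111312355/6) = -6/111312355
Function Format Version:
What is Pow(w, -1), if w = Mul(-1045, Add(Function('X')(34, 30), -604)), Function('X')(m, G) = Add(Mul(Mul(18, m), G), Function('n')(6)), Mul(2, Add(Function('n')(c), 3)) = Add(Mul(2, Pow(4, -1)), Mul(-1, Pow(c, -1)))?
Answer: Rational(-6, 111312355) ≈ -5.3902e-8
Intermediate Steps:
Function('n')(c) = Add(Rational(-11, 4), Mul(Rational(-1, 2), Pow(c, -1))) (Function('n')(c) = Add(-3, Mul(Rational(1, 2), Add(Mul(2, Pow(4, -1)), Mul(-1, Pow(c, -1))))) = Add(-3, Mul(Rational(1, 2), Add(Mul(2, Rational(1, 4)), Mul(-1, Pow(c, -1))))) = Add(-3, Mul(Rational(1, 2), Add(Rational(1, 2), Mul(-1, Pow(c, -1))))) = Add(-3, Add(Rational(1, 4), Mul(Rational(-1, 2), Pow(c, -1)))) = Add(Rational(-11, 4), Mul(Rational(-1, 2), Pow(c, -1))))
Function('X')(m, G) = Add(Rational(-17, 6), Mul(18, G, m)) (Function('X')(m, G) = Add(Mul(Mul(18, m), G), Mul(Rational(1, 4), Pow(6, -1), Add(-2, Mul(-11, 6)))) = Add(Mul(18, G, m), Mul(Rational(1, 4), Rational(1, 6), Add(-2, -66))) = Add(Mul(18, G, m), Mul(Rational(1, 4), Rational(1, 6), -68)) = Add(Mul(18, G, m), Rational(-17, 6)) = Add(Rational(-17, 6), Mul(18, G, m)))
w = Rational(-111312355, 6) (w = Mul(-1045, Add(Add(Rational(-17, 6), Mul(18, 30, 34)), -604)) = Mul(-1045, Add(Add(Rational(-17, 6), 18360), -604)) = Mul(-1045, Add(Rational(110143, 6), -604)) = Mul(-1045, Rational(106519, 6)) = Rational(-111312355, 6) ≈ -1.8552e+7)
Pow(w, -1) = Pow(Rational(-111312355, 6), -1) = Rational(-6, 111312355)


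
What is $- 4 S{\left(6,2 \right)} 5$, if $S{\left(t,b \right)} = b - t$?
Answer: $80$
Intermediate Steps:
$- 4 S{\left(6,2 \right)} 5 = - 4 \left(2 - 6\right) 5 = \left(-4\right) \left(-4\right) 5 = 16 \cdot 5 = 80$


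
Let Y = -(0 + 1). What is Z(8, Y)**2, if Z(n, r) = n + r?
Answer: 49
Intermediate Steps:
Y = -1 (Y = -1*1 = -1)
Z(8, Y)**2 = (8 - 1)**2 = 7**2 = 49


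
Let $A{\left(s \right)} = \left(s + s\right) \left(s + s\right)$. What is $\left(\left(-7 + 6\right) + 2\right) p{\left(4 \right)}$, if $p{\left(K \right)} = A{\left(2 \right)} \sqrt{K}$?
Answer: $32$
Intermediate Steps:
$A{\left(s \right)} = 4 s^{2}$ ($A{\left(s \right)} = 2 s 2 s = 4 s^{2}$)
$p{\left(K \right)} = 16 \sqrt{K}$ ($p{\left(K \right)} = 4 \cdot 2^{2} \sqrt{K} = 4 \cdot 4 \sqrt{K} = 16 \sqrt{K}$)
$\left(\left(-7 + 6\right) + 2\right) p{\left(4 \right)} = \left(\left(-7 + 6\right) + 2\right) 16 \sqrt{4} = \left(-1 + 2\right) 16 \cdot 2 = 1 \cdot 32 = 32$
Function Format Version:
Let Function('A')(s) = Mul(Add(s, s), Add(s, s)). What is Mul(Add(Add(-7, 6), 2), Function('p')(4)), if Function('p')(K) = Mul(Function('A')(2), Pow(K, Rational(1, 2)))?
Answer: 32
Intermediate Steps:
Function('A')(s) = Mul(4, Pow(s, 2)) (Function('A')(s) = Mul(Mul(2, s), Mul(2, s)) = Mul(4, Pow(s, 2)))
Function('p')(K) = Mul(16, Pow(K, Rational(1, 2))) (Function('p')(K) = Mul(Mul(4, Pow(2, 2)), Pow(K, Rational(1, 2))) = Mul(Mul(4, 4), Pow(K, Rational(1, 2))) = Mul(16, Pow(K, Rational(1, 2))))
Mul(Add(Add(-7, 6), 2), Function('p')(4)) = Mul(Add(Add(-7, 6), 2), Mul(16, Pow(4, Rational(1, 2)))) = Mul(Add(-1, 2), Mul(16, 2)) = Mul(1, 32) = 32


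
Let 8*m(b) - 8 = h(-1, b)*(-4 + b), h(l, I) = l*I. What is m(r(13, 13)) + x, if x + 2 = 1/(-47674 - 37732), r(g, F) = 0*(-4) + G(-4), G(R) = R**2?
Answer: -2135151/85406 ≈ -25.000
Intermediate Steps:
h(l, I) = I*l
r(g, F) = 16 (r(g, F) = 0*(-4) + (-4)**2 = 0 + 16 = 16)
x = -170813/85406 (x = -2 + 1/(-47674 - 37732) = -2 + 1/(-85406) = -2 - 1/85406 = -170813/85406 ≈ -2.0000)
m(b) = 1 - b*(-4 + b)/8 (m(b) = 1 + ((b*(-1))*(-4 + b))/8 = 1 + ((-b)*(-4 + b))/8 = 1 + (-b*(-4 + b))/8 = 1 - b*(-4 + b)/8)
m(r(13, 13)) + x = (1 + (1/2)*16 - 1/8*16**2) - 170813/85406 = (1 + 8 - 1/8*256) - 170813/85406 = (1 + 8 - 32) - 170813/85406 = -23 - 170813/85406 = -2135151/85406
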